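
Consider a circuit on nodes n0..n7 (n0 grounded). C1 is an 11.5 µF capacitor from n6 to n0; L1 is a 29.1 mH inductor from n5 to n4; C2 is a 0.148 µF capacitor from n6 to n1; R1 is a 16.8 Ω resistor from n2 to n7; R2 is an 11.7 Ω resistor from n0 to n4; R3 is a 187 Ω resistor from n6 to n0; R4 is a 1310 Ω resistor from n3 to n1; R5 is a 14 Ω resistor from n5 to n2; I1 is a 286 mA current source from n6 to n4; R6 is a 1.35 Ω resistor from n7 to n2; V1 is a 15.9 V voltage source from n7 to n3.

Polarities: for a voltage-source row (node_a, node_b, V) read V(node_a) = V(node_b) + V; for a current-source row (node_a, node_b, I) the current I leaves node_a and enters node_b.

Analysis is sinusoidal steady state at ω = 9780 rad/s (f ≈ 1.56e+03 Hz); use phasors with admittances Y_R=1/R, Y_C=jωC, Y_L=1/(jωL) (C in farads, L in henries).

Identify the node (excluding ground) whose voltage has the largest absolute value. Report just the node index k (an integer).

MNA unknowns: 7 node voltages V₁..V_7 plus 1 source current (V1)
C1: Y=0.000+0.1125j on G[6,0]
L1: Y=0.000-0.003514j on G[5,4]
C2: Y=0.000+0.001447j on G[6,1]
R1: Y=0.05952+0.000j on G[2,7]
R2: Y=0.08547+0.000j on G[0,4]
R3: Y=0.005348+0.000j on G[6,0]
R4: Y=0.0007634+0.000j on G[3,1]
R5: Y=0.07143+0.000j on G[5,2]
I1: z[6]−=0.286, z[4]+=0.286
R6: Y=0.7407+0.000j on G[7,2]
V1: row V7−V3=15.9, i_V1 at 7,3
solve → V1=-3.177+8.093j, V2=2.309+2.373j, V3=-13.58+2.378j, V4=3.439+0.05104j, V5=2.198+2.311j, V6=-0.1627+2.606j, V7=2.319+2.378j
aux → i_V1=-0.007942-0.004363j

3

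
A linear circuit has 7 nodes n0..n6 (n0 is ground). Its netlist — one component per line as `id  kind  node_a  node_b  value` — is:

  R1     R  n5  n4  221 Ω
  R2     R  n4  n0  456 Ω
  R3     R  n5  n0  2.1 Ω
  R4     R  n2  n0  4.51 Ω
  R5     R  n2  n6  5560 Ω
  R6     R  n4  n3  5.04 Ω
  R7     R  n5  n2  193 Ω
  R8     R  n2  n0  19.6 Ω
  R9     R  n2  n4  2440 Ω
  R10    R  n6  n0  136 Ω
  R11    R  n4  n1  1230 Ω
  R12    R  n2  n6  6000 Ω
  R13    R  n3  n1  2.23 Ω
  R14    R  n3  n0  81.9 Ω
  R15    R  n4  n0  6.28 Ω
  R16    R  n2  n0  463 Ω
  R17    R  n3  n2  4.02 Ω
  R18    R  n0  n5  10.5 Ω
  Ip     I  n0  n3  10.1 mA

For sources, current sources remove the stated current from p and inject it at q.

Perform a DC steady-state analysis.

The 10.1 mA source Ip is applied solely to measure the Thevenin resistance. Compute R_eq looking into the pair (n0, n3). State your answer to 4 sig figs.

Apply KCL at each of the 6 non-ground nodes and solve the resulting linear system.
Node n1: branches {R11, R13} → V_1 = 0.04303
Node n2: branches {R4, R5, R7, R8, R9, R12, R16, R17} → V_2 = 0.02025
Node n3: branches {R6, R13, R14, R17, Ip} → V_3 = 0.04307
Node n4: branches {R1, R2, R6, R9, R11, R15} → V_4 = 0.02350
Node n5: branches {R1, R3, R7, R18} → V_5 = 0.0003635
Node n6: branches {R5, R10, R12} → V_6 = 0.0009114

R_eq = 4.264 Ω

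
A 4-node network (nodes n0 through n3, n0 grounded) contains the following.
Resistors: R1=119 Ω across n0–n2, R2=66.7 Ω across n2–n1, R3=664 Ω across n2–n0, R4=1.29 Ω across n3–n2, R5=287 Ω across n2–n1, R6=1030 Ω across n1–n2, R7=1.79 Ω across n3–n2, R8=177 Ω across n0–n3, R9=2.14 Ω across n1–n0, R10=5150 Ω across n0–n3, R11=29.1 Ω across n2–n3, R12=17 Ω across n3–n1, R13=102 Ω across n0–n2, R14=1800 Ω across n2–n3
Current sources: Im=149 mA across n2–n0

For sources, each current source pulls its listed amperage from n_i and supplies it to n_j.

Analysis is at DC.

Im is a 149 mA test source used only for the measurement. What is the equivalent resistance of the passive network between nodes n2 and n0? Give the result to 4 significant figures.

MNA unknowns: 3 node voltages V₁..V_3
R1: Y=0.008403 on G[0,2]
R2: Y=0.01499 on G[2,1]
R3: Y=0.001506 on G[2,0]
R4: Y=0.7752 on G[3,2]
R5: Y=0.003484 on G[2,1]
R6: Y=0.0009709 on G[1,2]
R7: Y=0.5587 on G[3,2]
R8: Y=0.005650 on G[0,3]
R9: Y=0.4673 on G[1,0]
R10: Y=0.0001942 on G[0,3]
R11: Y=0.03436 on G[2,3]
R12: Y=0.05882 on G[3,1]
R13: Y=0.009804 on G[0,2]
R14: Y=0.0005556 on G[2,3]
Im: z[2]−=0.149, z[0]+=0.149
solve → V1=-0.2295, V2=-1.649, V3=-1.584

R_eq = 11.06 Ω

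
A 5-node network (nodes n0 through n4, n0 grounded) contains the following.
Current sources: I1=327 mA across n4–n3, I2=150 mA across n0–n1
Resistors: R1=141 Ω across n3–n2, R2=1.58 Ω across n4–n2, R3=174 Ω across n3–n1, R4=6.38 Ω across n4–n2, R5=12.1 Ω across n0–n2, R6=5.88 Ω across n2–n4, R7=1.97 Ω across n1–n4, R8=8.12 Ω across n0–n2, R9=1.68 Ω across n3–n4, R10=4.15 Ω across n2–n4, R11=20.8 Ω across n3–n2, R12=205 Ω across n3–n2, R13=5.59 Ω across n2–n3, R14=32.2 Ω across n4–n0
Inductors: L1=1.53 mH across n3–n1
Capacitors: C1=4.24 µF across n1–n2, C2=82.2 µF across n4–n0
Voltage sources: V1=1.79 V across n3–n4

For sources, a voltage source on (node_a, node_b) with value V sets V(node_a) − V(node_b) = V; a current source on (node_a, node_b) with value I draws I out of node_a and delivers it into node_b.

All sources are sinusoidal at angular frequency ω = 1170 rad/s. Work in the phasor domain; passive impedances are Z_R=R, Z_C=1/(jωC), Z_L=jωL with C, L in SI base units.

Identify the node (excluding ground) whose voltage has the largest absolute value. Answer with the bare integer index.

MNA unknowns: 4 node voltages V₁..V_4 plus 1 source current (V1)
I1: z[4]−=0.327, z[3]+=0.327
R1: Y=0.007092+0.000j on G[3,2]
R2: Y=0.6329+0.000j on G[4,2]
R3: Y=0.005747+0.000j on G[3,1]
R4: Y=0.1567+0.000j on G[4,2]
R5: Y=0.08264+0.000j on G[0,2]
L1: Y=0.000-0.5586j on G[3,1]
C1: Y=0.000+0.004961j on G[1,2]
R6: Y=0.1701+0.000j on G[2,4]
R7: Y=0.5076+0.000j on G[1,4]
R8: Y=0.1232+0.000j on G[0,2]
R9: Y=0.5952+0.000j on G[3,4]
I2: z[0]−=0.15, z[1]+=0.15
C2: Y=0.000+0.09617j on G[4,0]
R10: Y=0.2410+0.000j on G[2,4]
R11: Y=0.04808+0.000j on G[3,2]
R12: Y=0.004878+0.000j on G[3,2]
R13: Y=0.1789+0.000j on G[2,3]
R14: Y=0.03106+0.000j on G[4,0]
V1: row V3−V4=1.79, i_V1 at 3,4
solve → V1=1.490-0.9177j, V2=0.5910-0.1493j, V3=2.166-0.1738j, V4=0.3757-0.1738j
aux → i_V1=-1.534+0.3790j

3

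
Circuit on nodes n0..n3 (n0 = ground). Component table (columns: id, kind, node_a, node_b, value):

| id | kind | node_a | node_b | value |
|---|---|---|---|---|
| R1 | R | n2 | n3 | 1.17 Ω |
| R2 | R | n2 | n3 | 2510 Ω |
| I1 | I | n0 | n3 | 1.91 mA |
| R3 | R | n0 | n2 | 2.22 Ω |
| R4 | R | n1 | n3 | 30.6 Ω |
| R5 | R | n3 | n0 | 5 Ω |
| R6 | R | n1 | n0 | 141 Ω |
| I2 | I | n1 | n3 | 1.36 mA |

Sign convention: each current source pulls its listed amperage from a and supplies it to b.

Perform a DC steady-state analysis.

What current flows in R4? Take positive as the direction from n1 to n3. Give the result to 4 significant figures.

Element admittances at DC:
  Y(R1) = 0.8547 S between n2,n3
  Y(R2) = 0.0003984 S between n2,n3
  I1: injects 0.00191 A into n3 (from n0)
  Y(R3) = 0.4505 S between n0,n2
  Y(R4) = 0.03268 S between n1,n3
  Y(R5) = 0.2000 S between n3,n0
  Y(R6) = 0.007092 S between n1,n0
  I2: injects 0.00136 A into n3 (from n1)
Assemble and solve the 3×3 MNA system:
  V(n1)=-0.03066  V(n2)=0.002815  V(n3)=0.004298

-0.001143 A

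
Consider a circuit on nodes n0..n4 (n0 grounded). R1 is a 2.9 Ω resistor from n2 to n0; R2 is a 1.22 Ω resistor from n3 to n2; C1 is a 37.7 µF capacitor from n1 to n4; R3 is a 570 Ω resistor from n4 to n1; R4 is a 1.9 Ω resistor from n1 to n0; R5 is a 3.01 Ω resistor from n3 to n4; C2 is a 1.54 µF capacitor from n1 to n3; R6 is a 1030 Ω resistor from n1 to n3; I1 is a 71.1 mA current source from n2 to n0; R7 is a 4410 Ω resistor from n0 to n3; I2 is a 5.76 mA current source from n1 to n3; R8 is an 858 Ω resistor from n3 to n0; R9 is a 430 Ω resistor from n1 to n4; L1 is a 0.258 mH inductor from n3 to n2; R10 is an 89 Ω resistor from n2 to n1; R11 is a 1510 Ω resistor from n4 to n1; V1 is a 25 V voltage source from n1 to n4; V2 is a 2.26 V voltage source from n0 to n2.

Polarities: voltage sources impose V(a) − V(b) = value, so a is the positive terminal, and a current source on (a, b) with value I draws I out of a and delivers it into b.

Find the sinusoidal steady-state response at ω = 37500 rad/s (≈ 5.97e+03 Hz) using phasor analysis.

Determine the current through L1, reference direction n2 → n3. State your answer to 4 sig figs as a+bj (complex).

MNA unknowns: 4 node voltages V₁..V_4 plus 2 source currents (V1, V2)
R1: Y=0.3448+0.000j on G[2,0]
R2: Y=0.8197+0.000j on G[3,2]
C1: Y=0.000+1.414j on G[1,4]
R3: Y=0.001754+0.000j on G[4,1]
R4: Y=0.5263+0.000j on G[1,0]
R5: Y=0.3322+0.000j on G[3,4]
C2: Y=0.000+0.05775j on G[1,3]
R6: Y=0.0009709+0.000j on G[1,3]
I1: z[2]−=0.0711, z[0]+=0.0711
R7: Y=0.0002268+0.000j on G[0,3]
I2: z[1]−=0.00576, z[3]+=0.00576
R8: Y=0.001166+0.000j on G[3,0]
R9: Y=0.002326+0.000j on G[1,4]
L1: Y=0.000-0.1034j on G[3,2]
R10: Y=0.01124+0.000j on G[2,1]
R11: Y=0.0006623+0.000j on G[4,1]
V1: row V1−V4=25, i_V1 at 1,4
V2: row V0−V2=2.26, i_V2 at 0,2
solve → V1=6.850-0.8964j, V2=-2.260+0.000j, V3=-6.774+0.01865j, V4=-18.15-0.8964j
aux → i_V1=-3.898-35.65j, i_V2=2.888-0.4718j

-0.001927-0.4666j A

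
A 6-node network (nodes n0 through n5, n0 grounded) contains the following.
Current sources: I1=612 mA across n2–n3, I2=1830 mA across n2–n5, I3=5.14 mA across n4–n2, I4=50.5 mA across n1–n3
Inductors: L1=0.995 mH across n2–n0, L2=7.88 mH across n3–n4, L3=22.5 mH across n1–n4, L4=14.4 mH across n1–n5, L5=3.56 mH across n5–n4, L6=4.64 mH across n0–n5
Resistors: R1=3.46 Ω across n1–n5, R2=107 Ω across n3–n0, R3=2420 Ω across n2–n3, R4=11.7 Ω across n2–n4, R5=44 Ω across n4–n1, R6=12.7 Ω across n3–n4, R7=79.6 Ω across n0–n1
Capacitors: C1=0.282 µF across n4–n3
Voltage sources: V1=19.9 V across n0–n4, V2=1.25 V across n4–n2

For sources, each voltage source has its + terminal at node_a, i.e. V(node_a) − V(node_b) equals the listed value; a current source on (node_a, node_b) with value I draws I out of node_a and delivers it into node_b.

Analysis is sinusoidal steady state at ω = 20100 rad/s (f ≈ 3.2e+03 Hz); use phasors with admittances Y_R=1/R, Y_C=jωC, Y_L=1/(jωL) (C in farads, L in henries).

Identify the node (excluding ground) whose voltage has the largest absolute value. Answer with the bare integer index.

MNA unknowns: 5 node voltages V₁..V_5 plus 2 source currents (V1, V2)
I1: z[2]−=0.612, z[3]+=0.612
L1: Y=0.000-0.05000j on G[2,0]
R1: Y=0.2890+0.000j on G[1,5]
I2: z[2]−=1.83, z[5]+=1.83
L2: Y=0.000-0.006314j on G[3,4]
C1: Y=0.000+0.005668j on G[4,3]
R2: Y=0.009346+0.000j on G[3,0]
L3: Y=0.000-0.002211j on G[1,4]
L4: Y=0.000-0.003455j on G[1,5]
R3: Y=0.0004132+0.000j on G[2,3]
R4: Y=0.08547+0.000j on G[2,4]
I3: z[4]−=0.00514, z[2]+=0.00514
L5: Y=0.000-0.01398j on G[5,4]
L6: Y=0.000-0.01072j on G[0,5]
R5: Y=0.02273+0.000j on G[4,1]
R6: Y=0.07874+0.000j on G[3,4]
I4: z[1]−=0.0505, z[3]+=0.0505
R7: Y=0.01256+0.000j on G[0,1]
V1: row V0−V4=19.9, i_V1 at 0,4
V2: row V4−V2=1.25, i_V2 at 4,2
solve → V1=16.82+24.71j, V2=-21.15+0.000j, V3=-10.32+0.06987j, V4=-19.90+0.000j, V5=20.77+27.50j
aux → i_V1=0.4097+1.146j, i_V2=2.326+1.057j

5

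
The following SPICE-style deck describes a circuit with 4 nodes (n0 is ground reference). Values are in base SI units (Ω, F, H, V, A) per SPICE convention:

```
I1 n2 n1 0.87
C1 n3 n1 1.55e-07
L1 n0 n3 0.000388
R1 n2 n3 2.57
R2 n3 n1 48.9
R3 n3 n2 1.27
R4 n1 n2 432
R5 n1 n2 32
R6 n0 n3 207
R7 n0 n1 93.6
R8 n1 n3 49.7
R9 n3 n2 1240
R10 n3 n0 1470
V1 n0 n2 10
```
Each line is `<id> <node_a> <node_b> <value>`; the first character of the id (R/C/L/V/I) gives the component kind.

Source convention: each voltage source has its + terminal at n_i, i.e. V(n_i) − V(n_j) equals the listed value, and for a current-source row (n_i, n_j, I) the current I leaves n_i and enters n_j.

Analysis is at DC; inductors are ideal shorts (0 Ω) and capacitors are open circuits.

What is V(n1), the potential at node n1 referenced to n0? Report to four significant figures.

Element admittances at DC:
  I1: injects 0.87 A into n1 (from n2)
  Y(C1) = 0.000 S between n3,n1
  L1: short n0↔n3 (DC inductor)
  Y(R1) = 0.3891 S between n2,n3
  Y(R2) = 0.02045 S between n3,n1
  Y(R3) = 0.7874 S between n3,n2
  Y(R4) = 0.002315 S between n1,n2
  Y(R5) = 0.03125 S between n1,n2
  Y(R6) = 0.004831 S between n0,n3
  Y(R7) = 0.01068 S between n0,n1
  Y(R8) = 0.02012 S between n1,n3
  Y(R9) = 0.0008065 S between n3,n2
  Y(R10) = 0.0006803 S between n3,n0
  V1: constraint V(n0)−V(n2) = 10
Assemble and solve the 5×5 MNA system:
  V(n1)=6.300  V(n2)=-10.00  V(n3)=0.000
  i(L1)=11.52  i(V1)=-11.45

6.300 V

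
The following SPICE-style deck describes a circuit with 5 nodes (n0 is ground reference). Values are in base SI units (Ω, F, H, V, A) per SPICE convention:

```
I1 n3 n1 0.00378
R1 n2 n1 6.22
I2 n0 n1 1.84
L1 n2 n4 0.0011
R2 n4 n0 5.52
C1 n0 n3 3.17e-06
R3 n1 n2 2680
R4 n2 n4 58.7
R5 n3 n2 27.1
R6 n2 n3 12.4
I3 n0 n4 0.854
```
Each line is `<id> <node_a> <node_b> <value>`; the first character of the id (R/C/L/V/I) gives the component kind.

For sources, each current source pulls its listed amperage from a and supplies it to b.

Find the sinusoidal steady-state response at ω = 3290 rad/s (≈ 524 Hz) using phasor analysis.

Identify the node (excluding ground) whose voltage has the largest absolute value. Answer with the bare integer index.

Element admittances at ω=3290 rad/s:
  I1: injects 0.00378 A into n1 (from n3)
  Y(R1) = 0.1608+0.000j S between n2,n1
  I2: injects 1.84 A into n1 (from n0)
  Y(L1) = 0.000-0.2763j S between n2,n4
  Y(R2) = 0.1812+0.000j S between n4,n0
  Y(C1) = 0.000+0.01043j S between n0,n3
  Y(R3) = 0.0003731+0.000j S between n1,n2
  Y(R4) = 0.01704+0.000j S between n2,n4
  Y(R5) = 0.03690+0.000j S between n3,n2
  Y(R6) = 0.08065+0.000j S between n2,n3
  I3: injects 0.854 A into n4 (from n0)
Assemble and solve the 4×4 MNA system:
  V(n1)=27.60+5.808j  V(n2)=16.16+5.808j  V(n3)=16.51+4.343j  V(n4)=15.12-0.9507j

1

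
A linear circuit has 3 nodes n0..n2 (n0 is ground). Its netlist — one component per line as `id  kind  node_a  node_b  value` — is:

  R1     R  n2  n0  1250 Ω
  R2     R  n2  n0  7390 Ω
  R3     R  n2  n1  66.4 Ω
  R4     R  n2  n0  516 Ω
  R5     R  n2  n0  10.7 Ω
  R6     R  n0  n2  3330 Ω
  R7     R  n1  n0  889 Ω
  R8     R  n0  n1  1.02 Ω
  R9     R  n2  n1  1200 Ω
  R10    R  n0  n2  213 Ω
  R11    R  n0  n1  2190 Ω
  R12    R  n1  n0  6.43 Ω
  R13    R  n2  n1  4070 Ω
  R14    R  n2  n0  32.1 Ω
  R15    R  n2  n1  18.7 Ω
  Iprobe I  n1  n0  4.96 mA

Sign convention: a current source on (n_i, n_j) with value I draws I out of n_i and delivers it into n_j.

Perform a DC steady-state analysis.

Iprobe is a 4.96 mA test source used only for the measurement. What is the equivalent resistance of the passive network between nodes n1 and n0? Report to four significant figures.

Element admittances at DC:
  Y(R1) = 0.0008000 S between n2,n0
  Y(R2) = 0.0001353 S between n2,n0
  Y(R3) = 0.01506 S between n2,n1
  Y(R4) = 0.001938 S between n2,n0
  Y(R5) = 0.09346 S between n2,n0
  Y(R6) = 0.0003003 S between n0,n2
  Y(R7) = 0.001125 S between n1,n0
  Y(R8) = 0.9804 S between n0,n1
  Y(R9) = 0.0008333 S between n2,n1
  Y(R10) = 0.004695 S between n0,n2
  Y(R11) = 0.0004566 S between n0,n1
  Y(R12) = 0.1555 S between n1,n0
  Y(R13) = 0.0002457 S between n2,n1
  Y(R14) = 0.03115 S between n2,n0
  Y(R15) = 0.05348 S between n2,n1
  Iprobe: injects 0.00496 A into n0 (from n1)
Assemble and solve the 2×2 MNA system:
  V(n1)=-0.004192  V(n2)=-0.001444

R_eq = 0.8452 Ω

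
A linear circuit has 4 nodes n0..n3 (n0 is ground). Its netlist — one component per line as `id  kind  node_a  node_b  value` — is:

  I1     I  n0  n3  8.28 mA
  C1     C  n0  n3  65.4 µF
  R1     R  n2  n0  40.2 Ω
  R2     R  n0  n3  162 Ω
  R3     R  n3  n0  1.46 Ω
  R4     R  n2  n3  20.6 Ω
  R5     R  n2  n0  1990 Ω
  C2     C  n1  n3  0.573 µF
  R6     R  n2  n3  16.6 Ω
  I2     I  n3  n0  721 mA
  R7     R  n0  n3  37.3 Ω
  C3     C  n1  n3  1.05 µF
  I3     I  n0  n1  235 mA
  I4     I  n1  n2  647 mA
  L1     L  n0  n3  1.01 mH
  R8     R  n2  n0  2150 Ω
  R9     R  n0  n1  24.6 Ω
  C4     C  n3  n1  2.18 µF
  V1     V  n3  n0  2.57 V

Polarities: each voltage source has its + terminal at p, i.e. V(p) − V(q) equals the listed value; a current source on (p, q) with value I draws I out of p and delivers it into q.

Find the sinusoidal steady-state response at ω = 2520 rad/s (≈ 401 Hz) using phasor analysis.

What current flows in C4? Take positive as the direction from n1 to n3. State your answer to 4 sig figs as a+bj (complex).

Apply KCL at each of the 3 non-ground nodes and solve the resulting linear system.
Node n1: branches {C2, C3, I3, I4, R9, C4} → V_1 = -9.466+2.838j
Node n2: branches {R1, R4, R5, R6, I4, R8} → V_2 = 6.883+0.000j
Node n3: branches {I1, C1, R2, R3, R4, C2, R6, I2, R7, C3, L1, C4, V1} → V_3 = 2.570+0.000j
Source currents: i(V1)=-2.116+0.4708j

-0.01559-0.06612j A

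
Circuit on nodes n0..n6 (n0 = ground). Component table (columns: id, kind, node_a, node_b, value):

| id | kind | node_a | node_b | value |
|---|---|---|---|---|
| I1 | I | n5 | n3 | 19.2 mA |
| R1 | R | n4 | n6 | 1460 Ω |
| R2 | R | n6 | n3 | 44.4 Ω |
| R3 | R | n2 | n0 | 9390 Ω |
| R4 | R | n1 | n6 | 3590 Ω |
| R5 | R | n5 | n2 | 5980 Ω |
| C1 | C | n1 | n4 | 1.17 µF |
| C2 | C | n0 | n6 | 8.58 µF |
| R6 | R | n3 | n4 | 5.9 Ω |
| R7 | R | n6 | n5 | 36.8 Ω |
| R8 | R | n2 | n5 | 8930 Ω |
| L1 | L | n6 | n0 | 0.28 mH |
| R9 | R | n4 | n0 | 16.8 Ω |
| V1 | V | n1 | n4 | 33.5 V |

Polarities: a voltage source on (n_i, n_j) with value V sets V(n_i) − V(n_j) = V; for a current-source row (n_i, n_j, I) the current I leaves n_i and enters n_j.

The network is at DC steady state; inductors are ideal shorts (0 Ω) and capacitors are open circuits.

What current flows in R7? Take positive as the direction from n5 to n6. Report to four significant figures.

-0.01915 A

Element admittances at DC:
  I1: injects 0.0192 A into n3 (from n5)
  Y(R1) = 0.0006849 S between n4,n6
  Y(R2) = 0.02252 S between n6,n3
  Y(R3) = 0.0001065 S between n2,n0
  Y(R4) = 0.0002786 S between n1,n6
  Y(R5) = 0.0001672 S between n5,n2
  Y(C1) = 0.000 S between n1,n4
  Y(C2) = 0.000 S between n0,n6
  Y(R6) = 0.1695 S between n3,n4
  Y(R7) = 0.02717 S between n6,n5
  Y(R8) = 0.0001120 S between n2,n5
  L1: short n6↔n0 (DC inductor)
  Y(R9) = 0.05952 S between n4,n0
  V1: constraint V(n1)−V(n4) = 33.5
Assemble and solve the 8×8 MNA system:
  V(n1)=33.59  V(n2)=-0.5100  V(n3)=0.1836  V(n4)=0.09477  V(n5)=-0.7046  V(n6)=0.000
  i(L1)=-0.005587  i(V1)=-0.009358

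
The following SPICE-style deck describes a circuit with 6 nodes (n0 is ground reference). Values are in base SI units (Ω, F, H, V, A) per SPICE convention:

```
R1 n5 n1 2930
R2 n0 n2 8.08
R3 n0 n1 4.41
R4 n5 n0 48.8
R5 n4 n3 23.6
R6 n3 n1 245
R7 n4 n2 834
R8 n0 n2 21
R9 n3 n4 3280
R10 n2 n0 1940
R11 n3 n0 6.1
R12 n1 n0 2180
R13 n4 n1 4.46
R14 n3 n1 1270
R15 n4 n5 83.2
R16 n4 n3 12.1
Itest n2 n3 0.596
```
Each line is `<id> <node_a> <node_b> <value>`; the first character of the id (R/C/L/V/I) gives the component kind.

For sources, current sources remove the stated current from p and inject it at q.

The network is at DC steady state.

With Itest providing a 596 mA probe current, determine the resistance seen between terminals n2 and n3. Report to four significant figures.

MNA unknowns: 5 node voltages V₁..V_5
R1: Y=0.0003413 on G[5,1]
R2: Y=0.1238 on G[0,2]
R3: Y=0.2268 on G[0,1]
R4: Y=0.02049 on G[5,0]
R5: Y=0.04237 on G[4,3]
R6: Y=0.004082 on G[3,1]
R7: Y=0.001199 on G[4,2]
R8: Y=0.04762 on G[0,2]
R9: Y=0.0003049 on G[3,4]
R10: Y=0.0005155 on G[2,0]
R11: Y=0.1639 on G[3,0]
R12: Y=0.0004587 on G[1,0]
R13: Y=0.2242 on G[4,1]
R14: Y=0.0007874 on G[3,1]
R15: Y=0.01202 on G[4,5]
R16: Y=0.08264 on G[4,3]
Itest: z[2]−=0.596, z[3]+=0.596
solve → V1=0.6772, V2=-3.434, V3=2.601, V4=1.322, V5=0.4907

R_eq = 10.13 Ω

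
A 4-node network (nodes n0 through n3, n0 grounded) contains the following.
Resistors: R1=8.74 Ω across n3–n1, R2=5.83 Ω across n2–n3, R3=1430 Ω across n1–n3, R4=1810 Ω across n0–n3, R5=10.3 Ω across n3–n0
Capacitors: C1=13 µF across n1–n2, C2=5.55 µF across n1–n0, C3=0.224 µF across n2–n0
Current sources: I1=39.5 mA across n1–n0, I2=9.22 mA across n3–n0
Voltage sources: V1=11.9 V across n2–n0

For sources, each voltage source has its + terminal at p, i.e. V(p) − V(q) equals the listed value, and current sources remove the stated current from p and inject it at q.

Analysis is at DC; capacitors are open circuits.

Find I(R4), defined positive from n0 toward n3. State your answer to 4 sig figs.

MNA unknowns: 3 node voltages V₁..V_3 plus 1 source current (V1)
R1: Y=0.1144 on G[3,1]
R2: Y=0.1715 on G[2,3]
C1: Y=0.000 on G[1,2]
R3: Y=0.0006993 on G[1,3]
C2: Y=0.000 on G[1,0]
R4: Y=0.0005525 on G[0,3]
I1: z[1]−=0.0395, z[0]+=0.0395
C3: Y=0.000 on G[2,0]
R5: Y=0.09709 on G[3,0]
I2: z[3]−=0.00922, z[0]+=0.00922
V1: row V2−V0=11.9, i_V1 at 2,0
solve → V1=7.059, V2=11.90, V3=7.402
aux → i_V1=-0.7715

-0.004090 A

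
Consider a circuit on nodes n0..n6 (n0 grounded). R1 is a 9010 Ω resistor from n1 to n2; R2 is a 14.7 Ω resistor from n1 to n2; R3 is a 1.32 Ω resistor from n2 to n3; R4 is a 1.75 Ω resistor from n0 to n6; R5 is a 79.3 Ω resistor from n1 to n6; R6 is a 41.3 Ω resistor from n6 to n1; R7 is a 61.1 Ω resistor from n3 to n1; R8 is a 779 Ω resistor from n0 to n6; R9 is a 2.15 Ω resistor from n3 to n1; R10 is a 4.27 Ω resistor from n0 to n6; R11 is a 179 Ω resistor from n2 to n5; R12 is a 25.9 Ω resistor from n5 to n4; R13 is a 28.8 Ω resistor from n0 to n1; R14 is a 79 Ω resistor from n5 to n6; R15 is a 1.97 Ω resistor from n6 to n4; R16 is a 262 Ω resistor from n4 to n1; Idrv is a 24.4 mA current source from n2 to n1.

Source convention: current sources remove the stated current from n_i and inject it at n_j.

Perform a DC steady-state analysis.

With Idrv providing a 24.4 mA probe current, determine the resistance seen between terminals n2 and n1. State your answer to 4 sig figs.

R_eq = 2.723 Ω

Element admittances at DC:
  Y(R1) = 0.0001110 S between n1,n2
  Y(R2) = 0.06803 S between n1,n2
  Y(R3) = 0.7576 S between n2,n3
  Y(R4) = 0.5714 S between n0,n6
  Y(R5) = 0.01261 S between n1,n6
  Y(R6) = 0.02421 S between n6,n1
  Y(R7) = 0.01637 S between n3,n1
  Y(R8) = 0.001284 S between n0,n6
  Y(R9) = 0.4651 S between n3,n1
  Y(R10) = 0.2342 S between n0,n6
  Y(R11) = 0.005587 S between n2,n5
  Y(R12) = 0.03861 S between n5,n4
  Y(R13) = 0.03472 S between n0,n1
  Y(R14) = 0.01266 S between n5,n6
  Y(R15) = 0.5076 S between n6,n4
  Y(R16) = 0.003817 S between n4,n1
  Idrv: injects 0.0244 A into n1 (from n2)
Assemble and solve the 6×6 MNA system:
  V(n1)=0.004025  V(n2)=-0.06242  V(n3)=-0.03660  V(n4)=-0.0005934  V(n5)=-0.006575  V(n6)=-0.0001732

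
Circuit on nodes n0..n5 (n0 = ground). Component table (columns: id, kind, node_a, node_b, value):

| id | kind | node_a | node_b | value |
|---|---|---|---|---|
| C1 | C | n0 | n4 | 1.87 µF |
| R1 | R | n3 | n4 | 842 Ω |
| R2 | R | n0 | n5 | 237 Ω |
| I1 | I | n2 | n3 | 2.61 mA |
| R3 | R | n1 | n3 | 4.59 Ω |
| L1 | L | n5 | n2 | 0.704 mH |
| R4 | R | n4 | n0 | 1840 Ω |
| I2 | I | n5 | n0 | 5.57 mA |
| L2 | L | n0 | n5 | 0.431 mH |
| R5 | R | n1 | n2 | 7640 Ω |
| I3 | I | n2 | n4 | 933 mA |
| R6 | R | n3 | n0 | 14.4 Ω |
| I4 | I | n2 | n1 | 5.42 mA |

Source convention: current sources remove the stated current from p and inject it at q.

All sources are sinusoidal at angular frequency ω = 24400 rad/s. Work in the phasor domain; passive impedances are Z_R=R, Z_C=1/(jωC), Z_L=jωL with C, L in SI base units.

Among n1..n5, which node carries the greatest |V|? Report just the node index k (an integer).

2

Element admittances at ω=24400 rad/s:
  Y(C1) = 0.000+0.04563j S between n0,n4
  Y(R1) = 0.001188+0.000j S between n3,n4
  Y(R2) = 0.004219+0.000j S between n0,n5
  I1: injects 0.00261 A into n3 (from n2)
  Y(R3) = 0.2179+0.000j S between n1,n3
  Y(L1) = 0.000-0.05822j S between n5,n2
  Y(R4) = 0.0005435+0.000j S between n4,n0
  I2: injects 0.00557 A into n0 (from n5)
  Y(L2) = 0.000-0.09509j S between n0,n5
  Y(R5) = 0.0001309+0.000j S between n1,n2
  I3: injects 0.933 A into n4 (from n2)
  Y(R6) = 0.06944+0.000j S between n3,n0
  I4: injects 0.00542 A into n1 (from n2)
Assemble and solve the 5×5 MNA system:
  V(n1)=0.1497-0.4064j  V(n2)=-0.5339-26.10j  V(n3)=0.1253-0.3910j  V(n4)=0.7646-20.42j  V(n5)=-0.4761-9.933j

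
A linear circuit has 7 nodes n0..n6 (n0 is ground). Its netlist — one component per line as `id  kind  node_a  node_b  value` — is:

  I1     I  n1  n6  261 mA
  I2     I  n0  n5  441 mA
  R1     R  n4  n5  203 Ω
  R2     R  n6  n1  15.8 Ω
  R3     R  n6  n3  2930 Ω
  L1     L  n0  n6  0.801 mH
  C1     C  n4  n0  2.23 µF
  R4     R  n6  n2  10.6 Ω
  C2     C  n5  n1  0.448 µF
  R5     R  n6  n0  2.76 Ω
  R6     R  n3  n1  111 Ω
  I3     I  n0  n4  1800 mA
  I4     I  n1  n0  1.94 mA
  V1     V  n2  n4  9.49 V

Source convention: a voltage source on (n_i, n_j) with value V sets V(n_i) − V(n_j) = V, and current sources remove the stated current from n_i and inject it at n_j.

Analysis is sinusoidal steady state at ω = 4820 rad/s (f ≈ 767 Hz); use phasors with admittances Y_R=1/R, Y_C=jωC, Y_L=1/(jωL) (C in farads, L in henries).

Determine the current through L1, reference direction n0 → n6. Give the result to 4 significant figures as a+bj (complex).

MNA unknowns: 6 node voltages V₁..V_6 plus 1 source current (V1)
I1: z[1]−=0.261, z[6]+=0.261
I2: z[0]−=0.441, z[5]+=0.441
R1: Y=0.004926+0.000j on G[4,5]
R2: Y=0.06329+0.000j on G[6,1]
R3: Y=0.0003413+0.000j on G[6,3]
L1: Y=0.000-0.2590j on G[0,6]
C1: Y=0.000+0.01075j on G[4,0]
R4: Y=0.09434+0.000j on G[6,2]
C2: Y=0.000+0.002159j on G[5,1]
R5: Y=0.3623+0.000j on G[6,0]
R6: Y=0.009009+0.000j on G[3,1]
I3: z[0]−=1.8, z[4]+=1.8
I4: z[1]−=0.00194, z[0]+=0.00194
V1: row V2−V4=9.49, i_V1 at 2,4
solve → V1=1.682+5.473j, V2=26.89-1.382j, V3=1.778+5.367j, V4=17.40-1.382j, V5=87.44-38.97j, V6=4.307+2.563j
aux → i_V1=-2.130+0.3722j

-0.6638+1.116j A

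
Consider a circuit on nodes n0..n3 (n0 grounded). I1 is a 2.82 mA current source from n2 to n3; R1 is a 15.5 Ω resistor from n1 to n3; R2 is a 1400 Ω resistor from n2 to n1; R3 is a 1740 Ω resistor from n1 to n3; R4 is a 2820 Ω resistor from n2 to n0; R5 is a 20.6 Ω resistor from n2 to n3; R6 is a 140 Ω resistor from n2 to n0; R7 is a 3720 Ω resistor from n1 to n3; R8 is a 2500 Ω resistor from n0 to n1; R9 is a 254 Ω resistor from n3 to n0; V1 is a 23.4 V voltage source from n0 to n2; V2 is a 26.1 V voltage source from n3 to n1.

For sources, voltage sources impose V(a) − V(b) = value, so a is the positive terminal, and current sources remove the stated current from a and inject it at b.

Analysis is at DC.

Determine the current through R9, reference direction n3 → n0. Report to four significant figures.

Element admittances at DC:
  I1: injects 0.00282 A into n3 (from n2)
  Y(R1) = 0.06452 S between n1,n3
  Y(R2) = 0.0007143 S between n2,n1
  Y(R3) = 0.0005747 S between n1,n3
  Y(R4) = 0.0003546 S between n2,n0
  Y(R5) = 0.04854 S between n2,n3
  Y(R6) = 0.007143 S between n2,n0
  Y(R7) = 0.0002688 S between n1,n3
  Y(R8) = 0.0004000 S between n0,n1
  Y(R9) = 0.003937 S between n3,n0
  V1: constraint V(n0)−V(n2) = 23.4
  V2: constraint V(n3)−V(n1) = 26.1
Assemble and solve the 5×5 MNA system:
  V(n1)=-47.01  V(n2)=-23.40  V(n3)=-20.91
  i(V1)=-0.2766  i(V2)=-1.742

-0.08233 A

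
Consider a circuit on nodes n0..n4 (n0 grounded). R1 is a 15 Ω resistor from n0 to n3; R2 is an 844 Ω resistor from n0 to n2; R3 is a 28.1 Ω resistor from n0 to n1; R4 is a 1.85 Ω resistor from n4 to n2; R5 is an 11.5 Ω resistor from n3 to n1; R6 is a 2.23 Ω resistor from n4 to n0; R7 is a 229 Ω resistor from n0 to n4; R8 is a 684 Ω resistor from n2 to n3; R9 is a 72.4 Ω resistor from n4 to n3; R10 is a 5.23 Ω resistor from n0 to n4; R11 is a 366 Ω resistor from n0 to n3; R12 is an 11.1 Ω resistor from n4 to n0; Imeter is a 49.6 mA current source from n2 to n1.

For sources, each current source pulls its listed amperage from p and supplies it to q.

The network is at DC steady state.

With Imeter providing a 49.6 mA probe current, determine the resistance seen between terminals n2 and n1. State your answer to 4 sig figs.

Apply KCL at each of the 4 non-ground nodes and solve the resulting linear system.
Node n1: branches {R3, R5, Imeter} → V_1 = 0.6252
Node n2: branches {R2, R4, R8, Imeter} → V_2 = -0.1496
Node n3: branches {R1, R5, R8, R9, R11} → V_3 = 0.3107
Node n4: branches {R4, R6, R7, R9, R10, R12} → V_4 = -0.05944

R_eq = 15.62 Ω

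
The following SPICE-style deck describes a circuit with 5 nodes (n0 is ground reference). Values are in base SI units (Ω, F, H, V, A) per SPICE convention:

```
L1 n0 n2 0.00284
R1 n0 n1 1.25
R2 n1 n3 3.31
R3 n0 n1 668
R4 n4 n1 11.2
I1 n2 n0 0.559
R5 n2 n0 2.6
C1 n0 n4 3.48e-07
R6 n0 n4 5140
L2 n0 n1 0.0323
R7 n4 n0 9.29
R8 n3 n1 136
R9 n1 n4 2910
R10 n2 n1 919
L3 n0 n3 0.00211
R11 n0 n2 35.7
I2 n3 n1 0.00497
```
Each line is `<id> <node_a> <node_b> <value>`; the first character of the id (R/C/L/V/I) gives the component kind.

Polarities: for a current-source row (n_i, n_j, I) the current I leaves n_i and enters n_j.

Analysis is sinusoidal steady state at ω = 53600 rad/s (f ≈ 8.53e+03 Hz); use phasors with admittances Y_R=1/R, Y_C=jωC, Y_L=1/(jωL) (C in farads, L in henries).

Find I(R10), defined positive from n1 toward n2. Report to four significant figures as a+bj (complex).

0.001468+2.312e-05j A

Element admittances at ω=53600 rad/s:
  Y(L1) = 0.000-0.006569j S between n0,n2
  Y(R1) = 0.8000+0.000j S between n0,n1
  Y(R2) = 0.3021+0.000j S between n1,n3
  Y(R3) = 0.001497+0.000j S between n0,n1
  Y(R4) = 0.08929+0.000j S between n4,n1
  I1: injects 0.559 A into n0 (from n2)
  Y(R5) = 0.3846+0.000j S between n2,n0
  Y(C1) = 0.000+0.01865j S between n0,n4
  Y(R6) = 0.0001946+0.000j S between n0,n4
  Y(L2) = 0.000-0.0005776j S between n0,n1
  Y(R7) = 0.1076+0.000j S between n4,n0
  Y(R8) = 0.007353+0.000j S between n3,n1
  Y(R9) = 0.0003436+0.000j S between n1,n4
  Y(R10) = 0.001088+0.000j S between n2,n1
  Y(L3) = 0.000-0.008842j S between n0,n3
  Y(R11) = 0.02801+0.000j S between n0,n2
  I2: injects 0.00497 A into n1 (from n3)
Assemble and solve the 4×4 MNA system:
  V(n1)=-0.001719-0.0002052j  V(n2)=-1.351-0.02145j  V(n3)=-0.01776-0.0007126j  V(n4)=-0.0007820-1.927e-05j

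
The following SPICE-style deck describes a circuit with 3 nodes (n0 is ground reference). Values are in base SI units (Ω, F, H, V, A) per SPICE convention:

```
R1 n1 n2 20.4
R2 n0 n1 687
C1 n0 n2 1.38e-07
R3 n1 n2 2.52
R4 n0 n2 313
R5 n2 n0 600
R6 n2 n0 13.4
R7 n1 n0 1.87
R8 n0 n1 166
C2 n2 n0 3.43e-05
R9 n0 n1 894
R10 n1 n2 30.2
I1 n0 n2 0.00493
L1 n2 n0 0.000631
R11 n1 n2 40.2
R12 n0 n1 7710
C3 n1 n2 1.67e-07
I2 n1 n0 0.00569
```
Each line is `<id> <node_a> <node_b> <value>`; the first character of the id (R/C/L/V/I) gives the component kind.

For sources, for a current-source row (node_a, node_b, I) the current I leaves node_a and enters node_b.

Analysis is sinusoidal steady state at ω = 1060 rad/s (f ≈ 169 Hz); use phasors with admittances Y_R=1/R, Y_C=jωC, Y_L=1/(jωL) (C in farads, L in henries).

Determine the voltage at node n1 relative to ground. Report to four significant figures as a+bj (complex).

MNA unknowns: 2 node voltages V₁..V_2
R1: Y=0.04902+0.000j on G[1,2]
R2: Y=0.001456+0.000j on G[0,1]
C1: Y=0.000+0.0001463j on G[0,2]
R3: Y=0.3968+0.000j on G[1,2]
R4: Y=0.003195+0.000j on G[0,2]
R5: Y=0.001667+0.000j on G[2,0]
R6: Y=0.07463+0.000j on G[2,0]
R7: Y=0.5348+0.000j on G[1,0]
R8: Y=0.006024+0.000j on G[0,1]
C2: Y=0.000+0.03636j on G[2,0]
R9: Y=0.001119+0.000j on G[0,1]
R10: Y=0.03311+0.000j on G[1,2]
I1: z[0]−=0.00493, z[2]+=0.00493
L1: Y=0.000-1.495j on G[2,0]
R11: Y=0.02488+0.000j on G[1,2]
R12: Y=0.0001297+0.000j on G[0,1]
C3: Y=0.000+0.0001770j on G[1,2]
I2: z[1]−=0.00569, z[0]+=0.00569
solve → V1=-0.005273+0.0006867j, V2=0.0003335+0.001425j

-0.005273+0.0006867j V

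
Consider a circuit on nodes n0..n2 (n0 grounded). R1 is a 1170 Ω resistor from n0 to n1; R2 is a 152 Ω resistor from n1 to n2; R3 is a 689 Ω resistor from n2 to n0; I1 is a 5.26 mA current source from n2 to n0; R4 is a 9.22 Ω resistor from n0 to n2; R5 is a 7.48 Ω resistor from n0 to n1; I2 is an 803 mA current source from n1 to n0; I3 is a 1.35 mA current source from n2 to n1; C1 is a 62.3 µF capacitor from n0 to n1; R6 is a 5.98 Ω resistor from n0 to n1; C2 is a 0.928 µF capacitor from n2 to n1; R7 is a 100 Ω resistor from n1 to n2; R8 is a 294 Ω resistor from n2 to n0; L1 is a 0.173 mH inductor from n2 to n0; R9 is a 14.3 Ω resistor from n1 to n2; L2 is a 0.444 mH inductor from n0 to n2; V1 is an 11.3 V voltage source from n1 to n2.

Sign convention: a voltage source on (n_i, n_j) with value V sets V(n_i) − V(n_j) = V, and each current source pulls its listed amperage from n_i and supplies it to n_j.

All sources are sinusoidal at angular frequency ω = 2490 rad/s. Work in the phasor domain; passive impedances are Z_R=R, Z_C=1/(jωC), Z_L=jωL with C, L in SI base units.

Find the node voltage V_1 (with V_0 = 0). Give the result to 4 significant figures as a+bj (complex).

Element admittances at ω=2490 rad/s:
  Y(R1) = 0.0008547+0.000j S between n0,n1
  Y(R2) = 0.006579+0.000j S between n1,n2
  Y(R3) = 0.001451+0.000j S between n2,n0
  I1: injects 0.00526 A into n0 (from n2)
  Y(R4) = 0.1085+0.000j S between n0,n2
  Y(R5) = 0.1337+0.000j S between n0,n1
  I2: injects 0.803 A into n0 (from n1)
  I3: injects 0.00135 A into n1 (from n2)
  Y(C1) = 0.000+0.1551j S between n0,n1
  Y(R6) = 0.1672+0.000j S between n0,n1
  Y(C2) = 0.000+0.002311j S between n2,n1
  Y(R7) = 0.01000+0.000j S between n1,n2
  Y(R8) = 0.003401+0.000j S between n2,n0
  Y(L1) = 0.000-2.321j S between n2,n0
  Y(R9) = 0.06993+0.000j S between n1,n2
  Y(L2) = 0.000-0.9045j S between n0,n2
  V1: constraint V(n1)−V(n2) = 11.3
Assemble and solve the 3×3 MNA system:
  V(n1)=11.68-1.425j  V(n2)=0.3782-1.425j
  i(V1)=-5.524-1.408j

11.68-1.425j V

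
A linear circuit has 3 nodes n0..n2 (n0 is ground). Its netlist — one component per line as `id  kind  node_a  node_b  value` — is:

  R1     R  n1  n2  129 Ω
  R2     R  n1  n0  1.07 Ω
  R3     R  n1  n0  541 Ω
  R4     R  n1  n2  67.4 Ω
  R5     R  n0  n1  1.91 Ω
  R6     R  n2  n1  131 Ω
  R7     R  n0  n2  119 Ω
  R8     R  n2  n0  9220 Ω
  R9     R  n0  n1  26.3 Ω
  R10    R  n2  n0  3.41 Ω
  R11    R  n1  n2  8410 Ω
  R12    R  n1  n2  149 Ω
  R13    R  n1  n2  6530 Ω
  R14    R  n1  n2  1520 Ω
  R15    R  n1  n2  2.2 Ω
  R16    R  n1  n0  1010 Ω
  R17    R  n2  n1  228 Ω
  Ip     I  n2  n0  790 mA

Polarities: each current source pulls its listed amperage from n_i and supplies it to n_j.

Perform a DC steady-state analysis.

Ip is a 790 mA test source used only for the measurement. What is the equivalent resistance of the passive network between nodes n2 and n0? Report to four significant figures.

R_eq = 1.482 Ω

Apply KCL at each of the 2 non-ground nodes and solve the resulting linear system.
Node n1: branches {R1, R2, R3, R4, R5, R6, R9, R11, R12, R13, R14, R15, R16, R17} → V_1 = -0.2914
Node n2: branches {R1, R4, R6, R7, R8, R10, R11, R12, R13, R14, R15, R17, Ip} → V_2 = -1.171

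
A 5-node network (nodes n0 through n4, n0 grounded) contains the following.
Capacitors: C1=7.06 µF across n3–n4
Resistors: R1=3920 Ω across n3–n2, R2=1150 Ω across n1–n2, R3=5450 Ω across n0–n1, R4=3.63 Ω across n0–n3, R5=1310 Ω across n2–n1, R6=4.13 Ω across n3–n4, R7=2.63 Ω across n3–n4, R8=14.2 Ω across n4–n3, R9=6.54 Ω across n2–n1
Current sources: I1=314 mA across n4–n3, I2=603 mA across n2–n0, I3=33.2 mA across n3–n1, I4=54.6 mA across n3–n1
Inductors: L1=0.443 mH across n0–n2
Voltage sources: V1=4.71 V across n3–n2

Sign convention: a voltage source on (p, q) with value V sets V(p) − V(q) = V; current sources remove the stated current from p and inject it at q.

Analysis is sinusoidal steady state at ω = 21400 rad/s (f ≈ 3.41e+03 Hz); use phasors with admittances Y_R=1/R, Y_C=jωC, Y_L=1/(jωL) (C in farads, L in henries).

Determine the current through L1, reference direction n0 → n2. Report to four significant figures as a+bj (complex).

Element admittances at ω=21400 rad/s:
  Y(C1) = 0.000+0.1511j S between n3,n4
  Y(R1) = 0.0002551+0.000j S between n3,n2
  Y(R2) = 0.0008696+0.000j S between n1,n2
  I1: injects 0.314 A into n3 (from n4)
  Y(R3) = 0.0001835+0.000j S between n0,n1
  I2: injects 0.603 A into n0 (from n2)
  Y(R4) = 0.2755+0.000j S between n0,n3
  Y(R5) = 0.0007634+0.000j S between n2,n1
  I3: injects 0.0332 A into n1 (from n3)
  Y(R6) = 0.2421+0.000j S between n3,n4
  Y(R7) = 0.3802+0.000j S between n3,n4
  I4: injects 0.0546 A into n1 (from n3)
  Y(R8) = 0.07042+0.000j S between n4,n3
  Y(L1) = 0.000-0.1055j S between n0,n2
  Y(R9) = 0.1529+0.000j S between n2,n1
  V1: constraint V(n3)−V(n2) = 4.71
Assemble and solve the 5×5 MNA system:
  V(n1)=-5.439-2.299j  V(n2)=-6.014-2.301j  V(n3)=-1.304-2.301j  V(n4)=-1.737-2.207j
  i(V1)=0.2703+0.6340j

0.2427-0.6344j A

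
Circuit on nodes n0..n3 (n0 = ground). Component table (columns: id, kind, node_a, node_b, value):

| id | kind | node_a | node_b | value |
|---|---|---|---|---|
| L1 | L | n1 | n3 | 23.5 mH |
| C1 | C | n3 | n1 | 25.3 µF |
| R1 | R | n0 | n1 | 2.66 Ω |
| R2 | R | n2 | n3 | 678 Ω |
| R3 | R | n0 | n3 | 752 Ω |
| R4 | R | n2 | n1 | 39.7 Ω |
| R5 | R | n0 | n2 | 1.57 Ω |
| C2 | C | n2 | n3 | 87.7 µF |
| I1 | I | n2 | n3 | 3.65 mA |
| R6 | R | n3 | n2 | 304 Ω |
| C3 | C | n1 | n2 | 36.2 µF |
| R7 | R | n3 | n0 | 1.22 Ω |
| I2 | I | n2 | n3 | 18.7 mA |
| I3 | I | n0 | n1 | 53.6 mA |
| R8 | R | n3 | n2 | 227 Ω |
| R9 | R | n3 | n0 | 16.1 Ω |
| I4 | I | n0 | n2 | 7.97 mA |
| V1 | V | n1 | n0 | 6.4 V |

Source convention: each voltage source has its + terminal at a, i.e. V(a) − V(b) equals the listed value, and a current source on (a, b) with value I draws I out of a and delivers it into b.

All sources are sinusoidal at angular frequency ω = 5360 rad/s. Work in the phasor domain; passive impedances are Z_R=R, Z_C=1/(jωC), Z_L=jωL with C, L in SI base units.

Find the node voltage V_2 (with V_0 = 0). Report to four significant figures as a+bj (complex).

Element admittances at ω=5360 rad/s:
  Y(L1) = 0.000-0.007939j S between n1,n3
  Y(C1) = 0.000+0.1356j S between n3,n1
  Y(R1) = 0.3759+0.000j S between n0,n1
  Y(R2) = 0.001475+0.000j S between n2,n3
  Y(R3) = 0.001330+0.000j S between n0,n3
  Y(R4) = 0.02519+0.000j S between n2,n1
  Y(R5) = 0.6369+0.000j S between n0,n2
  Y(C2) = 0.000+0.4701j S between n2,n3
  I1: injects 0.00365 A into n3 (from n2)
  Y(R6) = 0.003289+0.000j S between n3,n2
  Y(C3) = 0.000+0.1940j S between n1,n2
  Y(R7) = 0.8197+0.000j S between n3,n0
  I2: injects 0.0187 A into n3 (from n2)
  I3: injects 0.0536 A into n1 (from n0)
  Y(R8) = 0.004405+0.000j S between n3,n2
  Y(R9) = 0.06211+0.000j S between n3,n0
  I4: injects 0.00797 A into n2 (from n0)
  V1: constraint V(n1)−V(n0) = 6.4
Assemble and solve the 4×4 MNA system:
  V(n1)=6.400+0.000j  V(n2)=0.6742+1.299j  V(n3)=0.1434+1.188j
  i(V1)=-2.900-1.877j

0.6742+1.299j V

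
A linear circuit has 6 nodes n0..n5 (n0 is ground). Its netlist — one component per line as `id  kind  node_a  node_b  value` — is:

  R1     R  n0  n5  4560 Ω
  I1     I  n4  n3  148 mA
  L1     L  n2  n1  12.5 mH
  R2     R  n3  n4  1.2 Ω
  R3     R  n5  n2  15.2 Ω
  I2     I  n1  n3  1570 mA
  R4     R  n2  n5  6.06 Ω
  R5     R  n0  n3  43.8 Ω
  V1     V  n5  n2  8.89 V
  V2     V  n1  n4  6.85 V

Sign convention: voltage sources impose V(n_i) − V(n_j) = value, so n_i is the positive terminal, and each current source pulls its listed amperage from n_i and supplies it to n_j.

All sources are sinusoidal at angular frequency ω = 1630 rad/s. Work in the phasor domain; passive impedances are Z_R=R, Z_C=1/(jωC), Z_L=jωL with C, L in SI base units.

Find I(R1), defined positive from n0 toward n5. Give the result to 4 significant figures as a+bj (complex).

MNA unknowns: 5 node voltages V₁..V_5 plus 2 source currents (V1, V2)
R1: Y=0.0002193+0.000j on G[0,5]
I1: z[4]−=0.148, z[3]+=0.148
L1: Y=0.000-0.04908j on G[2,1]
R2: Y=0.8333+0.000j on G[3,4]
R3: Y=0.06579+0.000j on G[5,2]
I2: z[1]−=1.57, z[3]+=1.57
R4: Y=0.1650+0.000j on G[2,5]
R5: Y=0.02283+0.000j on G[0,3]
V1: row V5−V2=8.89, i_V1 at 5,2
V2: row V1−V4=6.85, i_V2 at 1,4
solve → V1=4.655+0.0005914j, V2=4.654-0.05993j, V3=-0.1301+0.0005756j, V4=-2.195+0.0005914j, V5=13.54-0.05993j
aux → i_V1=-2.055+1.314e-05j, i_V2=-1.573+1.314e-05j

-0.002970+1.314e-05j A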